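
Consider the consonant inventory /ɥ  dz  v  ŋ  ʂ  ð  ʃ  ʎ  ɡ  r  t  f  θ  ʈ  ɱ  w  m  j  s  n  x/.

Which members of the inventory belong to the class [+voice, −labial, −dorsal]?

Eliminate segments failing any feature: /ɥ, v, ɱ, w, m/ are [+labial]; /ŋ, ʎ, ɡ, j/ are [+dorsal]; /ʂ, ʃ, t, f, θ, ʈ, s, x/ are [−voice]. The remaining /dz, ð, r, n/ satisfy [+voice], [−labial], [−dorsal].

dz, ð, r, n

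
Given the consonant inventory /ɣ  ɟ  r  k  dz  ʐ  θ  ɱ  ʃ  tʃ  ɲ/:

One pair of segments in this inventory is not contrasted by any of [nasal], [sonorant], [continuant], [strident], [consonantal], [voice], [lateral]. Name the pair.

On the given features, /ɲ/ and /ɱ/ have an identical profile: [+nasal], [+sonorant], [−continuant], [−strident], [+consonantal], [+voice], [−lateral]. No other two segments in the inventory coincide on all 7 features. (They do differ in [labial] and [dorsal], which are not among the given features.)

ɲ, ɱ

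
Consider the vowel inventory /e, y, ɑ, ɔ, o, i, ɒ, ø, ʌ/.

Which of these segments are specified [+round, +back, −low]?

ɔ, o

The [+round] segments are /y, ɔ, o, ɒ, ø/.
Intersecting with [+back] gives /ɔ, o, ɒ/.
Within that set, [−low] leaves /ɔ, o/.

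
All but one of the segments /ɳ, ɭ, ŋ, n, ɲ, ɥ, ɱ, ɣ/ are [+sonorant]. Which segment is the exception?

Every segment except /ɣ/ is [+sonorant]. /ɣ/ (voiced velar fricative) is [−sonorant], so it is the exception.

ɣ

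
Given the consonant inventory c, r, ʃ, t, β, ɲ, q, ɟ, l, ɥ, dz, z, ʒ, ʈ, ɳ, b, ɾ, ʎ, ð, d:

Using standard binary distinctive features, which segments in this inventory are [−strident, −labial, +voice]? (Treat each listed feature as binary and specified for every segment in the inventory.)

Checking each segment against [−strident], [−labial], [+voice]: /r/ (alveolar trill), /ɲ/ (palatal nasal), /ɟ/ (voiced palatal stop), /l/ (alveolar lateral approximant), /ɳ/ (retroflex nasal), /ɾ/ (alveolar tap), among others, satisfy every feature; every other segment in the inventory fails at least one.

r, ɲ, ɟ, l, ɳ, ɾ, ʎ, ð, d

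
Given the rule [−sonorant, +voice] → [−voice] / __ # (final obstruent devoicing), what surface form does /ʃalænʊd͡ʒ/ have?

The only segment in the rule's environment that also matches [−sonorant, +voice] is /d͡ʒ/. Applying [−voice] turns the voiced postalveolar affricate into /t͡ʃ/ (voiceless postalveolar affricate), giving [ʃalænʊt͡ʃ].

[ʃalænʊt͡ʃ]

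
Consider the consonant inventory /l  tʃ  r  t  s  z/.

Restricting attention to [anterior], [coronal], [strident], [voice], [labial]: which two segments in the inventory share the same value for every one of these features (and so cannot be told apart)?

Both /l/ and /r/ are [+anterior], [+coronal], [-strident], [+voice], [-labial]. Since the list omits [lateral] — which does distinguish the alveolar lateral approximant from the alveolar trill — this pair collapses; all other pairs remain distinct.

l, r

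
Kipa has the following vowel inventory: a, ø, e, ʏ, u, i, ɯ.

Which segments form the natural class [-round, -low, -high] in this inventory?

e

Checking each segment against [-round], [-low], [-high]: /e/ (mid front unrounded tense vowel) satisfies every feature; every other segment in the inventory fails at least one.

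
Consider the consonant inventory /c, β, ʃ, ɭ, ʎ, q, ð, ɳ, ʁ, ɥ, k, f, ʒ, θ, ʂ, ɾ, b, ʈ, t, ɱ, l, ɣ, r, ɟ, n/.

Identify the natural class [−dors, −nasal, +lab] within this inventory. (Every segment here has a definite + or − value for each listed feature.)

Checking each segment against [−dorsal], [−nasal], [+labial]: /β/ (voiced bilabial fricative), /f/ (voiceless labiodental fricative), /b/ (voiced bilabial stop) satisfy every feature; every other segment in the inventory fails at least one.

β, f, b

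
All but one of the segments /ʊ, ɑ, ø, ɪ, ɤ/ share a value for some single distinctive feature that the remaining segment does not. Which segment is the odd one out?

ɑ

[low] groups all but one: /ʊ, ɪ, ø, ɤ/ share [-low] while /ɑ/ (low back unrounded vowel) alone is [+low]. Removing any other segment would not leave a single-feature class that excludes it.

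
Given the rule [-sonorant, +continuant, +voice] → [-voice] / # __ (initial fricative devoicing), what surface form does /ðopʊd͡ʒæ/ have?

The only segment in the rule's environment that also matches [-sonorant, +continuant, +voice] is /ð/. Applying [-voice] turns the voiced dental fricative into /θ/ (voiceless dental fricative), giving [θopʊd͡ʒæ].

[θopʊd͡ʒæ]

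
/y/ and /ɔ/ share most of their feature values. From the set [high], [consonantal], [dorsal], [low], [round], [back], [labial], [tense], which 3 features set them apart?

/y/ is the high front rounded tense vowel and /ɔ/ is the mid back rounded lax vowel. Both are [−consonantal], [+dorsal], [−low], [+round], [+labial]. /y/ is [+high] while /ɔ/ is [−high]; /y/ is [−back] while /ɔ/ is [+back]; /y/ is [+tense] while /ɔ/ is [−tense], so the distinguishing features are [high], [back], [tense].

[high], [back], [tense]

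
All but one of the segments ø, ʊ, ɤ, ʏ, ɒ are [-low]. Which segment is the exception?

ɒ

Every segment except /ɒ/ is [-low]. /ɒ/ (low back rounded vowel) is [+low], so it is the exception.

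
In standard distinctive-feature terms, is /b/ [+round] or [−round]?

[−round]

As the voiced bilabial stop, /b/ is [−round].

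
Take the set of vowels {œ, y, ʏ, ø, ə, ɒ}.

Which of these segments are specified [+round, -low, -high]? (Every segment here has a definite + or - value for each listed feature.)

The [+round] segments are /œ, y, ʏ, ø, ɒ/.
Within that set, [-low] gives /œ, y, ʏ, ø/.
Intersecting with [-high] leaves /œ, ø/.

œ, ø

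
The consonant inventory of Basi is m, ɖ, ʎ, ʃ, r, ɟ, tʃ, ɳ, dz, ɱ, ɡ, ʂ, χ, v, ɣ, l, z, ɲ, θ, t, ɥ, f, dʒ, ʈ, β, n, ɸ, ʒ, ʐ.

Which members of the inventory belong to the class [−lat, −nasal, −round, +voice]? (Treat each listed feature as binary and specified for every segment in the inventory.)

Checking each segment against [−lateral], [−nasal], [−round], [+voice]: /ɖ/ (voiced retroflex stop), /r/ (alveolar trill), /ɟ/ (voiced palatal stop), /dz/ (voiced alveolar affricate), /ɡ/ (voiced velar stop), /v/ (voiced labiodental fricative), among others, satisfy every feature; every other segment in the inventory fails at least one.

ɖ, r, ɟ, dz, ɡ, v, ɣ, z, dʒ, β, ʒ, ʐ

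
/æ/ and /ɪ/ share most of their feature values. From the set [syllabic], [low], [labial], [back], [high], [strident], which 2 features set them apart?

The two segments share [+syllabic], [−labial], [−back], [−strident]. The only features from the list on which they differ: /æ/ is [−high] while /ɪ/ is [+high]; /æ/ is [+low] while /ɪ/ is [−low].

[high], [low]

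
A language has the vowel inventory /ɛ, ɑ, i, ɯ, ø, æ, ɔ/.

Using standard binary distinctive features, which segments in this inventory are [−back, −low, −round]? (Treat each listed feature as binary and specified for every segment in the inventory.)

First, the [−back] segments are /ɛ, i, ø, æ/.
Intersecting with [−low] gives /ɛ, i, ø/.
Within that set, [−round] leaves /ɛ, i/.

ɛ, i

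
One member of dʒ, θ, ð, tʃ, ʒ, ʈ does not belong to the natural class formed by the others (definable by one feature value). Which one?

ʈ

[distributed] groups all but one: /θ, tʃ, ʒ, dʒ, ð/ share [+distributed] while /ʈ/ (voiceless retroflex stop) alone is [-distributed]. Removing any other segment would not leave a single-feature class that excludes it.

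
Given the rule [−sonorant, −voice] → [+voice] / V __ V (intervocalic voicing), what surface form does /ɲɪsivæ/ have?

[ɲɪzivæ]

The only segment in the rule's environment that also matches [−sonorant, −voice] is /s/. Applying [+voice] turns the voiceless alveolar fricative into /z/ (voiced alveolar fricative), giving [ɲɪzivæ].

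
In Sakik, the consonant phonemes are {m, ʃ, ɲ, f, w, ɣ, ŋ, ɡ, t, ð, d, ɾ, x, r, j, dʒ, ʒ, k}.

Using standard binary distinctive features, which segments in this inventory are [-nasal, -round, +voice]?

ɣ, ɡ, ð, d, ɾ, r, j, dʒ, ʒ

Checking each segment against [-nasal], [-round], [+voice]: /ɣ/ (voiced velar fricative), /ɡ/ (voiced velar stop), /ð/ (voiced dental fricative), /d/ (voiced alveolar stop), /ɾ/ (alveolar tap), /r/ (alveolar trill), among others, satisfy every feature; every other segment in the inventory fails at least one.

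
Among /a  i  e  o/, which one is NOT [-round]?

o

/o/ is the mid back rounded tense vowel, which is [+round]; the rest — /i, a, e/ — are [-round].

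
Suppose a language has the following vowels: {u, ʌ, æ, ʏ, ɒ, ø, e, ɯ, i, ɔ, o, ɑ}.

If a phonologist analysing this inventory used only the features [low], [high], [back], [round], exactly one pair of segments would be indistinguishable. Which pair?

On the given features, /o/ and /ɔ/ have an identical profile: [-low], [-high], [+back], [+round]. No other two segments in the inventory coincide on all 4 features. (They do differ in [tense], which is not among the given features.)

o, ɔ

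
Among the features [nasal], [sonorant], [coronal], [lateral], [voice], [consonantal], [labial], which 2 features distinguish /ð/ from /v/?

/ð/ (voiced dental fricative) and /v/ (voiced labiodental fricative) agree on [-nasal], [-sonorant], [-lateral], [+voice], [+consonantal]. They differ on [labial] (/ð/ [-], /v/ [+]), [coronal] (/ð/ [+], /v/ [-]).

[labial], [coronal]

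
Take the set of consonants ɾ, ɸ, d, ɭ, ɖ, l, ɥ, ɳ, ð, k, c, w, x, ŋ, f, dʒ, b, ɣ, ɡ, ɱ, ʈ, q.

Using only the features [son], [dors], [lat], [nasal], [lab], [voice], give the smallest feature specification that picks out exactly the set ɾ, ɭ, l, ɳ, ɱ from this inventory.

[+son, -dors]

/ɾ, ɭ, l, ɳ, ɱ/ are all [+sonorant], [-dorsal], and no other segment in the inventory matches both values. Dropping any one of them over-generates: [-dorsal] alone would also admit /ɸ, d, ɖ, ð, …/; [+sonorant] alone would also admit /ɥ, w, ŋ/. No other single listed feature picks out exactly this set either, so fewer than two features will not do.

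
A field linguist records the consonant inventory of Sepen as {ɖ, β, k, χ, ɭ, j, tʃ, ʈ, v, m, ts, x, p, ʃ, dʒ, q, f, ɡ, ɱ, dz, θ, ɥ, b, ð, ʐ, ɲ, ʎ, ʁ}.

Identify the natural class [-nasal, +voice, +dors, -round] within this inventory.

Eliminate segments failing any feature: /ɖ, β, ɭ, v, dʒ, dz, b, ð, ʐ/ are [-dorsal]; /k, χ, tʃ, ʈ, ts, x, p, ʃ, q, f, θ/ are [-voice]; /m, ɱ, ɲ/ are [+nasal]; /ɥ/ is [+round]. The remaining /j, ɡ, ʎ, ʁ/ satisfy [-nasal], [+voice], [+dorsal], [-round].

j, ɡ, ʎ, ʁ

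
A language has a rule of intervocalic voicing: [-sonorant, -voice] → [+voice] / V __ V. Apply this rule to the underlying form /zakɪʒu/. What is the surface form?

/k/ satisfies [-sonorant, -voice] and sits in V __ V. The [+voice] counterpart of the voiceless velar stop is /ɡ/. Other segments in /zakɪʒu/ either fail the structural description or are not in the environment, so the surface form is [zaɡɪʒu].

[zaɡɪʒu]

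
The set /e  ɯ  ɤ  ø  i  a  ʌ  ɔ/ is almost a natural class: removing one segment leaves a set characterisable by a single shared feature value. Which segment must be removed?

a

/ʌ, e, ɤ, ø, ɔ, i, ɯ/ are all [−low], but /a/ (low unrounded vowel) is [+low]. No other single segment can be removed to leave a set sharing one feature value that the removed segment lacks, so /a/ is the odd one out.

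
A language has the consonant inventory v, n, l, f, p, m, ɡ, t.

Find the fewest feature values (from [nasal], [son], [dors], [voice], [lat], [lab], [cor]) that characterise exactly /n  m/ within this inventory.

[+nasal]

/n, m/ are exactly the [+nasal] segments in the inventory, so a single feature suffices.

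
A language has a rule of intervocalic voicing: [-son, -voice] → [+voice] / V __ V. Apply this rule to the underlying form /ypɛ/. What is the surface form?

Only /p/ occurs between two vowels (/y/ __ /ɛ/) and matches the structural description. It is a voiceless bilabial stop, so [-son, -voice] holds; changing it to [+voice] with all other features held fixed yields /b/ (voiced bilabial stop). No other segment meets both the structural description and the environment, so the output is [ybɛ].

[ybɛ]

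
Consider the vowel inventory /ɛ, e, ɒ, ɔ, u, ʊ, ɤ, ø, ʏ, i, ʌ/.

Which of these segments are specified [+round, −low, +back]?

Checking each segment against [+round], [−low], [+back]: /ɔ/ (mid back rounded lax vowel), /u/ (high back rounded tense vowel), /ʊ/ (high back rounded lax vowel) satisfy every feature; every other segment in the inventory fails at least one.

ɔ, u, ʊ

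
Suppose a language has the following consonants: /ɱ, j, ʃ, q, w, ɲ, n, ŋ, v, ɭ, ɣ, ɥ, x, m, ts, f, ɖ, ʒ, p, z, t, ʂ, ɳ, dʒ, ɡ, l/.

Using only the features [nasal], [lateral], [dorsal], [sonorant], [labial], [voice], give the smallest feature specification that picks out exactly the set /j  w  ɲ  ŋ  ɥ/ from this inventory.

[+sonorant, +dorsal]

/j, w, ɲ, ŋ, ɥ/ are all [+sonorant], [+dorsal], and no other segment in the inventory matches both values. Dropping any one of them over-generates: [+dorsal] alone would also admit /q, ɣ, x, ɡ/; [+sonorant] alone would also admit /ɱ, n, ɭ, m, …/. No other single listed feature picks out exactly this set either, so fewer than two features will not do.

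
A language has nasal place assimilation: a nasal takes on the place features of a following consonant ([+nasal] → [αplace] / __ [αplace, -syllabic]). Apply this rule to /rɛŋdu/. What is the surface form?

[rɛndu]

/ŋ/ sits before the [+coronal] consonant /d/, so it takes on [+coronal] and surfaces as /n/. The rest of the form is unaffected: [rɛndu].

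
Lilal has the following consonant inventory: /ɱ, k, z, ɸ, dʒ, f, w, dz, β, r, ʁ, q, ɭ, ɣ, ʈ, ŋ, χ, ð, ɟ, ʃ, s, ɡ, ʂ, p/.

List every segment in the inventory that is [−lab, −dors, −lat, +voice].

Checking each segment against [−labial], [−dorsal], [−lateral], [+voice]: /z/ (voiced alveolar fricative), /dʒ/ (voiced postalveolar affricate), /dz/ (voiced alveolar affricate), /r/ (alveolar trill), /ð/ (voiced dental fricative) satisfy every feature; every other segment in the inventory fails at least one.

z, dʒ, dz, r, ð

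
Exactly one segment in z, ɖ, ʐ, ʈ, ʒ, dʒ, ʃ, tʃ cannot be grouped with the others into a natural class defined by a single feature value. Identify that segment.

The remaining segments after removing /z/ share [−anterior]; /z/ (voiced alveolar fricative) is [+anterior]. For every other candidate removal, the leftover set fails to share any single feature value that the removed segment lacks.

z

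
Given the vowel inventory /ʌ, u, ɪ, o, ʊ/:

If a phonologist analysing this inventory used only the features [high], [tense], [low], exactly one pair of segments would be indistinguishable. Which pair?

On the given features, /ɪ/ and /ʊ/ have an identical profile: [+high], [−tense], [−low]. No other two segments in the inventory coincide on all 3 features. (They do differ in [labial], [round] and [back], which are not among the given features.)

ɪ, ʊ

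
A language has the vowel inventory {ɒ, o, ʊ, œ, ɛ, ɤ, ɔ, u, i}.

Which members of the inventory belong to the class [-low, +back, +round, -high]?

Among the inventory, the [-low] segments are /o, ʊ, œ, ɛ, ɤ, ɔ, u, i/.
Among these, [+back] gives /o, ʊ, ɤ, ɔ, u/.
Of those, [+round] gives /o, ʊ, ɔ, u/.
Intersecting with [-high] leaves /o, ɔ/.

o, ɔ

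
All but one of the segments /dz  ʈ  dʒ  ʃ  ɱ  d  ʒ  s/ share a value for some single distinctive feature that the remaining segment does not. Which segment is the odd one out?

/s, d, ʒ, ʈ, dz, dʒ, ʃ/ are all [+coronal], but /ɱ/ (labiodental nasal) is [−coronal]. No other single segment can be removed to leave a set sharing one feature value that the removed segment lacks, so /ɱ/ is the odd one out.

ɱ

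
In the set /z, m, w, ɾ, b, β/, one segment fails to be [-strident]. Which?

z

Every segment except /z/ is [-strident]. /z/ (voiced alveolar fricative) is [+strident], so it is the exception.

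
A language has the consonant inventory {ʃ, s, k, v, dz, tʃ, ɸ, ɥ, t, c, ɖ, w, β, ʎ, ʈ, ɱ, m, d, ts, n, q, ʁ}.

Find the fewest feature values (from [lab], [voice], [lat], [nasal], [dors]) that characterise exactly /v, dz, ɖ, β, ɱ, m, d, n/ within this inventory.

[+voice, -dors]

/v, dz, ɖ, β, ɱ, m, d, n/ are all [+voice], [-dorsal], and no other segment in the inventory matches both values. Dropping any one of them over-generates: [-dorsal] alone would also admit /ʃ, s, tʃ, ɸ, …/; [+voice] alone would also admit /ɥ, w, ʎ, ʁ/. No other single listed feature picks out exactly this set either, so fewer than two features will not do.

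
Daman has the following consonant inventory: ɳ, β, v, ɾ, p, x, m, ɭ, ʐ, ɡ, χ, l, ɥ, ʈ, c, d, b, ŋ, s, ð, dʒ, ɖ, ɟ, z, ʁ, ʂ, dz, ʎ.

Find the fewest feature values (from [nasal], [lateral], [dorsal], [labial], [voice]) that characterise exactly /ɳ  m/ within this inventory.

[+nasal, −dorsal]

The class [+nasal], [−dorsal] has exactly /ɳ, m/ as its extension in this inventory. No smaller conjunction from the listed features achieves this: [−dorsal] alone would also admit /β, v, ɾ, p, …/; [+nasal] alone would also admit /ŋ/; and checking the remaining single features turns up none with this extension.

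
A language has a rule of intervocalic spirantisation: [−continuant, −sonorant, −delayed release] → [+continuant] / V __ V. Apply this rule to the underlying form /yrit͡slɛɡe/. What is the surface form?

/ɡ/ satisfies [−continuant, −sonorant, −delayed release] and sits in V __ V. The [+continuant] counterpart of the voiced velar stop is /ɣ/. Other segments in /yrit͡slɛɡe/ either fail the structural description or are not in the environment, so the surface form is [yrit͡slɛɣe].

[yrit͡slɛɣe]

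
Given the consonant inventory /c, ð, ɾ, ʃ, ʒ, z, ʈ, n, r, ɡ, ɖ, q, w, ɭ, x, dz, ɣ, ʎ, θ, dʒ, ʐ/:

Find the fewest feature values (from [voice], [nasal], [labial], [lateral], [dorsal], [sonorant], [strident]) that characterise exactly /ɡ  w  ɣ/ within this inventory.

The class [+voice], [-lateral], [+dorsal] has exactly /ɡ, w, ɣ/ as its extension in this inventory. No smaller conjunction from the listed features achieves this: [-lateral, +dorsal] alone would also admit /c, q, x/; [+voice, +dorsal] alone would also admit /ʎ/; [+voice, -lateral] alone would also admit /ð, ɾ, ʒ, z, …/; and checking the remaining two-feature bundles turns up none with this extension.

[+voice, -lateral, +dorsal]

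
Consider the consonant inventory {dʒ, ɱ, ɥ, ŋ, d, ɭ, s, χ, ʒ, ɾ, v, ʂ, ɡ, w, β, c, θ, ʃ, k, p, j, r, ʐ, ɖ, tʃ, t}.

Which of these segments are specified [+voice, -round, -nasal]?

dʒ, d, ɭ, ʒ, ɾ, v, ɡ, β, j, r, ʐ, ɖ

Checking each segment against [+voice], [-round], [-nasal]: /dʒ/ (voiced postalveolar affricate), /d/ (voiced alveolar stop), /ɭ/ (retroflex lateral approximant), /ʒ/ (voiced postalveolar fricative), /ɾ/ (alveolar tap), /v/ (voiced labiodental fricative), among others, satisfy every feature; every other segment in the inventory fails at least one.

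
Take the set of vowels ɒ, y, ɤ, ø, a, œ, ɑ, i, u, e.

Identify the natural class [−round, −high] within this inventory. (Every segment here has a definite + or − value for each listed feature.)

ɤ, a, ɑ, e

Among the inventory, the [−round] segments are /ɤ, a, ɑ, i, e/.
Then [−high] leaves /ɤ, a, ɑ, e/.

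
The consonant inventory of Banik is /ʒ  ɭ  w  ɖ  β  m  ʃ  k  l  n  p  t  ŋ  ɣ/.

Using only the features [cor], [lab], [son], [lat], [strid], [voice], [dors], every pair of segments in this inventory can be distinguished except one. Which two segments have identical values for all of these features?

Both /l/ and /ɭ/ are [+coronal], [−labial], [+sonorant], [+lateral], [−strident], [+voice], [−dorsal]. Since the list omits [anterior] — which does distinguish the alveolar lateral approximant from the retroflex lateral approximant — this pair collapses; all other pairs remain distinct.

l, ɭ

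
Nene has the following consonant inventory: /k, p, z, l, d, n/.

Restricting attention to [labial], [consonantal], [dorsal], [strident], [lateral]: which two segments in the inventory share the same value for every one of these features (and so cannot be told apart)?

/n/ (alveolar nasal) and /d/ (voiced alveolar stop) are both [−labial], [+consonantal], [−dorsal], [−strident], [−lateral], so none of the listed features separates them. (They do differ in [sonorant] and [nasal], which are not among the given features.) Every other pair in the inventory differs on at least one listed feature.

n, d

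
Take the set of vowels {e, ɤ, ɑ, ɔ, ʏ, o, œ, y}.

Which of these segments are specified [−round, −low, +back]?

ɤ

First, the [−round] segments are /e, ɤ, ɑ/.
Intersecting with [−low] gives /e, ɤ/.
Then [+back] leaves /ɤ/.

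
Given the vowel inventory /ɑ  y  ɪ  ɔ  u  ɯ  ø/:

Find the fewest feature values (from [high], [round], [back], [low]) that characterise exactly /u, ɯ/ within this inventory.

Every target segment is [+high], [+back]; each remaining inventory member fails at least one of these. Each conjunct is needed — [+back] alone would also admit /ɑ, ɔ/; [+high] alone would also admit /y, ɪ/ — and no other single listed feature has exactly this extension, so two is the minimum.

[+high, +back]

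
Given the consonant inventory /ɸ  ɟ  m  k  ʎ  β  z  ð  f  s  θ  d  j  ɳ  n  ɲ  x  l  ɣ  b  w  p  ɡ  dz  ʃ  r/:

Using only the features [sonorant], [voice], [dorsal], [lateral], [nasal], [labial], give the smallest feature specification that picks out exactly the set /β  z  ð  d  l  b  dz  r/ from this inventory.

Every target segment is [+voice], [-nasal], [-dorsal]; each remaining inventory member fails at least one of these. Each conjunct is needed — [-nasal, -dorsal] alone would also admit /ɸ, f, s, θ, …/; [+voice, -dorsal] alone would also admit /m, ɳ, n/; [+voice, -nasal] alone would also admit /ɟ, ʎ, j, ɣ, …/ — and no other combination of two listed features has exactly this extension, so three is the minimum.

[+voice, -nasal, -dorsal]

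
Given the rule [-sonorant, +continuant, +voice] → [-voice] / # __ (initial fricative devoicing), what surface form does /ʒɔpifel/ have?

[ʃɔpifel]

The only segment in the rule's environment that also matches [-sonorant, +continuant, +voice] is /ʒ/. Applying [-voice] turns the voiced postalveolar fricative into /ʃ/ (voiceless postalveolar fricative), giving [ʃɔpifel].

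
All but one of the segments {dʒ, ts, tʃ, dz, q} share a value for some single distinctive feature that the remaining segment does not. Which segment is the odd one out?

The remaining segments after removing /q/ share [+delayed release]; /q/ (voiceless uvular stop) is [-delayed release]. For every other candidate removal, the leftover set fails to share any single feature value that the removed segment lacks.

q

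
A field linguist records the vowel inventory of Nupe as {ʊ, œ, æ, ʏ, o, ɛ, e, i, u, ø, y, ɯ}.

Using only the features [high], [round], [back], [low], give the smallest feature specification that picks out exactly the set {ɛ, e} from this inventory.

Every target segment is [−high], [−low], [−round]; each remaining inventory member fails at least one of these. Each conjunct is needed — [−low, −round] alone would also admit /i, ɯ/; [−high, −round] alone would also admit /æ/; [−high, −low] alone would also admit /œ, o, ø/ — and no other combination of two listed features has exactly this extension, so three is the minimum.

[−high, −low, −round]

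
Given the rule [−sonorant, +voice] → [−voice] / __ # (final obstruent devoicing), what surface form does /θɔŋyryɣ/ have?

[θɔŋyryx]

The only segment in the rule's environment that also matches [−sonorant, +voice] is /ɣ/. Applying [−voice] turns the voiced velar fricative into /x/ (voiceless velar fricative), giving [θɔŋyryx].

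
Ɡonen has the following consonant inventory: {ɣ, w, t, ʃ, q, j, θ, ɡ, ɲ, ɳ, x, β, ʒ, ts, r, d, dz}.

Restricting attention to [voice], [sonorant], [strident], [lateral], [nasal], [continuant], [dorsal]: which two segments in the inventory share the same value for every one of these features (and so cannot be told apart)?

w, j

/w/ (labial-velar glide) and /j/ (palatal glide) are both [+voice], [+sonorant], [-strident], [-lateral], [-nasal], [+continuant], [+dorsal], so none of the listed features separates them. (They do differ in [labial], [round] and [back], which are not among the given features.) Every other pair in the inventory differs on at least one listed feature.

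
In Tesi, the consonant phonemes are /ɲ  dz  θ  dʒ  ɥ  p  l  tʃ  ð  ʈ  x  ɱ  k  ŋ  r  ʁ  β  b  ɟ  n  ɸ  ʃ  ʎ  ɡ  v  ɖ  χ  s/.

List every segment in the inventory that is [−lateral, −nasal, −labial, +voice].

dz, dʒ, ð, r, ʁ, ɟ, ɡ, ɖ

Eliminate segments failing any feature: /ɲ, ɱ, ŋ, n/ are [+nasal]; /θ, tʃ, ʈ, x, k, ʃ, χ, s/ are [−voice]; /ɥ, p, β, b, ɸ, v/ are [+labial]; /l, ʎ/ are [+lateral]. The remaining /dz, dʒ, ð, r, ʁ, ɟ, ɡ, ɖ/ satisfy [−lateral], [−nasal], [−labial], [+voice].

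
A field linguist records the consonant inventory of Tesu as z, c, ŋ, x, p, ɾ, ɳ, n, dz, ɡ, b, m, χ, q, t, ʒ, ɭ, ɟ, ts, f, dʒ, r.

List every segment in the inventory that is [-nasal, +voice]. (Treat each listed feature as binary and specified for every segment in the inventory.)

Among the inventory, the [-nasal] segments are /z, c, x, p, ɾ, dz, ɡ, b, χ, q, t, ʒ, ɭ, ɟ, ts, f, dʒ, r/.
Of those, [+voice] leaves /z, ɾ, dz, ɡ, b, ʒ, ɭ, ɟ, dʒ, r/.

z, ɾ, dz, ɡ, b, ʒ, ɭ, ɟ, dʒ, r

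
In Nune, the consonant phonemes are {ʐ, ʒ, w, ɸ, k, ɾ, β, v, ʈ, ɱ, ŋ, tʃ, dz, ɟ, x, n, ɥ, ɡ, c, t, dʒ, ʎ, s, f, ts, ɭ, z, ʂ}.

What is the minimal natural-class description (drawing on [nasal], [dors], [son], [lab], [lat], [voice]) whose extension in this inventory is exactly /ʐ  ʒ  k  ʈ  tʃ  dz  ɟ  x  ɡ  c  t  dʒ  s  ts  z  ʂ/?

[-son, -lab]

Every target segment is [-sonorant], [-labial]; each remaining inventory member fails at least one of these. Each conjunct is needed — [-labial] alone would also admit /ɾ, ŋ, n, ʎ, …/; [-sonorant] alone would also admit /ɸ, β, v, f/ — and no other single listed feature has exactly this extension, so two is the minimum.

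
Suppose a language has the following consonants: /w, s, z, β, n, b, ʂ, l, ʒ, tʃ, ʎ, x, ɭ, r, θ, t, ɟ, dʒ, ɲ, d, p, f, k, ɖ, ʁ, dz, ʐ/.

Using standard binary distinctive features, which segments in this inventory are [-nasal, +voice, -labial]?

z, l, ʒ, ʎ, ɭ, r, ɟ, dʒ, d, ɖ, ʁ, dz, ʐ

Eliminate segments failing any feature: /w, β, b/ are [+labial]; /s, ʂ, tʃ, x, θ, t, p, f, k/ are [-voice]; /n, ɲ/ are [+nasal]. The remaining /z, l, ʒ, ʎ, ɭ, r, ɟ, dʒ, d, ɖ, ʁ, dz, ʐ/ satisfy [-nasal], [+voice], [-labial].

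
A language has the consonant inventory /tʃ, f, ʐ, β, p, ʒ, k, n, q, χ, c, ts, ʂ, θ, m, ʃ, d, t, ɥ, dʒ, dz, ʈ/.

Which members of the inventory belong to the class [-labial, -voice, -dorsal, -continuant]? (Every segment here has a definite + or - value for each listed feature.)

Eliminate segments failing any feature: /f, β, p, m, ɥ/ are [+labial]; /ʐ, ʒ, n, d, dʒ, dz/ are [+voice]; /k, q, χ, c/ are [+dorsal]; /ʂ, θ, ʃ/ are [+continuant]. The remaining /tʃ, ts, t, ʈ/ satisfy [-labial], [-voice], [-dorsal], [-continuant].

tʃ, ts, t, ʈ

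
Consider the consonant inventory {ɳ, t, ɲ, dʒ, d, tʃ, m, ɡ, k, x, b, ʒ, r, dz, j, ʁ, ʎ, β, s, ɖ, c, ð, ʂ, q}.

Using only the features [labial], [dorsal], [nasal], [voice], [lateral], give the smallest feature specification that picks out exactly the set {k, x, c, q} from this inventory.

The class [−voice], [+dorsal] has exactly /k, x, c, q/ as its extension in this inventory. No smaller conjunction from the listed features achieves this: [+dorsal] alone would also admit /ɲ, ɡ, j, ʁ, …/; [−voice] alone would also admit /t, tʃ, s, ʂ/; and checking the remaining single features turns up none with this extension.

[−voice, +dorsal]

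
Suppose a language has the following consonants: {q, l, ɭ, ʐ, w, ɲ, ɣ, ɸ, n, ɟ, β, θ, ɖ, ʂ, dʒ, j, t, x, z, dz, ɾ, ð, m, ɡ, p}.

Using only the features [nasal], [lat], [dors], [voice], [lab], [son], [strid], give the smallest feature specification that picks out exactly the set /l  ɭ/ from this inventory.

[+lat]

The target set is precisely the extension of [+lateral] in this inventory.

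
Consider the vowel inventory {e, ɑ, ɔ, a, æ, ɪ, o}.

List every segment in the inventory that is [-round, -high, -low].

e

Checking each segment against [-round], [-high], [-low]: /e/ (mid front unrounded tense vowel) satisfies every feature; every other segment in the inventory fails at least one.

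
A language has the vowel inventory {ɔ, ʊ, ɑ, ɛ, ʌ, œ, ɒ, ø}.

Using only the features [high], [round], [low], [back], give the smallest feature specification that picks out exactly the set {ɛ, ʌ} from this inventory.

[−low, −round]

/ɛ, ʌ/ are all [−low], [−round], and no other segment in the inventory matches both values. Dropping any one of them over-generates: [−round] alone would also admit /ɑ/; [−low] alone would also admit /ɔ, ʊ, œ, ø/. No other single listed feature picks out exactly this set either, so fewer than two features will not do.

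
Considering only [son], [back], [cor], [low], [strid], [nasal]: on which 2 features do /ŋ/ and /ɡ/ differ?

/ŋ/ is the velar nasal and /ɡ/ is the voiced velar stop. Both are [+back], [-coronal], [-low], [-strident]. /ŋ/ is [+sonorant] while /ɡ/ is [-sonorant]; /ŋ/ is [+nasal] while /ɡ/ is [-nasal], so the distinguishing features are [sonorant], [nasal].

[sonorant], [nasal]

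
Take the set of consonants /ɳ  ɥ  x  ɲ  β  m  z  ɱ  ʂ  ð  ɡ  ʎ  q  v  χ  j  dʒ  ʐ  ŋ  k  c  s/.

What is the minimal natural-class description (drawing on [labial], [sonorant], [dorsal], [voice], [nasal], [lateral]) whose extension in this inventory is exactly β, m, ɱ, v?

[+labial, −dorsal]

Every target segment is [+labial], [−dorsal]; each remaining inventory member fails at least one of these. Each conjunct is needed — [−dorsal] alone would also admit /ɳ, z, ʂ, ð, …/; [+labial] alone would also admit /ɥ/ — and no other single listed feature has exactly this extension, so two is the minimum.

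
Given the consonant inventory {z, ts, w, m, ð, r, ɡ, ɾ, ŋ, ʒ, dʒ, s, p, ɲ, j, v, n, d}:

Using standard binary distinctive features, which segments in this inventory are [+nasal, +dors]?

Checking each segment against [+nasal], [+dorsal]: /ŋ/ (velar nasal), /ɲ/ (palatal nasal) satisfy every feature; every other segment in the inventory fails at least one.

ŋ, ɲ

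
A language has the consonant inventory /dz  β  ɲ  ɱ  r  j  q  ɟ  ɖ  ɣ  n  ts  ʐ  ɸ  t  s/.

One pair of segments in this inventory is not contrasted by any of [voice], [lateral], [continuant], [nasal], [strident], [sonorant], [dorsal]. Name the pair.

On the given features, /n/ and /ɱ/ have an identical profile: [+voice], [-lateral], [-continuant], [+nasal], [-strident], [+sonorant], [-dorsal]. No other two segments in the inventory coincide on all 7 features. (They do differ in [labial] and [coronal], which are not among the given features.)

n, ɱ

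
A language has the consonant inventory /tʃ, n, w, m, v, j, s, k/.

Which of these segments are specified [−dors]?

The [−dorsal] segments here are /tʃ, n, m, v, s/; the remaining /w, j, k/ are [+dorsal].

tʃ, n, m, v, s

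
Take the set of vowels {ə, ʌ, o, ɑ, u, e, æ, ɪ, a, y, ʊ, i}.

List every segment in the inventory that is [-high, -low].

ə, ʌ, o, e

The [-high] segments are /ə, ʌ, o, ɑ, e, æ, a/.
Within that set, [-low] leaves /ə, ʌ, o, e/.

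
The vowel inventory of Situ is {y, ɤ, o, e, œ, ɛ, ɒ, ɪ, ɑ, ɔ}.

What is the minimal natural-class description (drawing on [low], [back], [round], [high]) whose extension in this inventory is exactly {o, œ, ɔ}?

The class [-high], [-low], [+round] has exactly /o, œ, ɔ/ as its extension in this inventory. No smaller conjunction from the listed features achieves this: [-low, +round] alone would also admit /y/; [-high, +round] alone would also admit /ɒ/; [-high, -low] alone would also admit /ɤ, e, ɛ/; and checking the remaining two-feature bundles turns up none with this extension.

[-high, -low, +round]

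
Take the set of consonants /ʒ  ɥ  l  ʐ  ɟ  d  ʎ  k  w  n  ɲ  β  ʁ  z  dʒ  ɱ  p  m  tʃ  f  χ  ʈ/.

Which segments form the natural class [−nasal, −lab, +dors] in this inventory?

ɟ, ʎ, k, ʁ, χ

Eliminate segments failing any feature: /ʒ, l, ʐ, d, z, dʒ, tʃ, ʈ/ are [−dorsal]; /ɥ, w, β, p, f/ are [+labial]; /n, ɲ, ɱ, m/ are [+nasal]. The remaining /ɟ, ʎ, k, ʁ, χ/ satisfy [−nasal], [−labial], [+dorsal].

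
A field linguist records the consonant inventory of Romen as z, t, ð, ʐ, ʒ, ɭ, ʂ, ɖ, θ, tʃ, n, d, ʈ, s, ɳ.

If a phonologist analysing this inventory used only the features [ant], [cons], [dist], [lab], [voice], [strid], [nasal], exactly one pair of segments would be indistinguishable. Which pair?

ɖ, ɭ

On the given features, /ɖ/ and /ɭ/ have an identical profile: [−anterior], [+consonantal], [−distributed], [−labial], [+voice], [−strident], [−nasal]. No other two segments in the inventory coincide on all 7 features. (They do differ in [sonorant] and [lateral], which are not among the given features.)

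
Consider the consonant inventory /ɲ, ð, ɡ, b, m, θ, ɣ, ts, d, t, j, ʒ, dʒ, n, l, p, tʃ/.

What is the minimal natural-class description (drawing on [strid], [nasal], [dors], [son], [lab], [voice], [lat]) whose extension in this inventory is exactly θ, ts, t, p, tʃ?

[−voice]

Every target segment is [−voice] and no other inventory member is, so one feature is enough.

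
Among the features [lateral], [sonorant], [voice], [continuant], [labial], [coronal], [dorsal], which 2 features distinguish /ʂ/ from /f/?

/ʂ/ (voiceless retroflex fricative) and /f/ (voiceless labiodental fricative) agree on [-lateral], [-sonorant], [-voice], [+continuant], [-dorsal]. They differ on [labial] (/ʂ/ [-], /f/ [+]), [coronal] (/ʂ/ [+], /f/ [-]).

[labial], [coronal]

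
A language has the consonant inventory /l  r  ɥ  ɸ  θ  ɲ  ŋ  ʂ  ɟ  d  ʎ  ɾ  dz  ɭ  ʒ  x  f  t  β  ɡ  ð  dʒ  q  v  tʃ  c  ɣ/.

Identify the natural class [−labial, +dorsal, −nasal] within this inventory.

ɟ, ʎ, x, ɡ, q, c, ɣ

Eliminate segments failing any feature: /l, r, θ, ʂ, d, ɾ, dz, ɭ, ʒ, t, ð, dʒ, tʃ/ are [−dorsal]; /ɥ, ɸ, f, β, v/ are [+labial]; /ɲ, ŋ/ are [+nasal]. The remaining /ɟ, ʎ, x, ɡ, q, c, ɣ/ satisfy [−labial], [+dorsal], [−nasal].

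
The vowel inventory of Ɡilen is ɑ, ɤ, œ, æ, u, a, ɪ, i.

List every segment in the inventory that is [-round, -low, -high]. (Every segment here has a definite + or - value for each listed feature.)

ɤ

Among the inventory, the [-round] segments are /ɑ, ɤ, æ, a, ɪ, i/.
Then [-low] gives /ɤ, ɪ, i/.
Then [-high] leaves /ɤ/.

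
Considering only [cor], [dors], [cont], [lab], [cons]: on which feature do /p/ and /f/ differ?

[continuant]

/p/ (voiceless bilabial stop) and /f/ (voiceless labiodental fricative) agree on [−coronal], [−dorsal], [+labial], [+consonantal]. They differ on [continuant] (/p/ [−], /f/ [+]).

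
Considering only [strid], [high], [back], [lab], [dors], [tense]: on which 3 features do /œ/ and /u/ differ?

/œ/ is the mid front rounded lax vowel and /u/ is the high back rounded tense vowel. Both are [-strident], [+labial], [+dorsal]. /œ/ is [-high] while /u/ is [+high]; /œ/ is [-back] while /u/ is [+back]; /œ/ is [-tense] while /u/ is [+tense], so the distinguishing features are [high], [back], [tense].

[high], [back], [tense]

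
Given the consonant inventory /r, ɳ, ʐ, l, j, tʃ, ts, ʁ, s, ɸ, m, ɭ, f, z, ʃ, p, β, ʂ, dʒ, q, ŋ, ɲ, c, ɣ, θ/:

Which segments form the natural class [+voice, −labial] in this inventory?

Eliminate segments failing any feature: /tʃ, ts, s, ɸ, f, ʃ, p, ʂ, q, c, θ/ are [−voice]; /m, β/ are [+labial]. The remaining /r, ɳ, ʐ, l, j, ʁ, ɭ, z, dʒ, ŋ, ɲ, ɣ/ satisfy [+voice], [−labial].

r, ɳ, ʐ, l, j, ʁ, ɭ, z, dʒ, ŋ, ɲ, ɣ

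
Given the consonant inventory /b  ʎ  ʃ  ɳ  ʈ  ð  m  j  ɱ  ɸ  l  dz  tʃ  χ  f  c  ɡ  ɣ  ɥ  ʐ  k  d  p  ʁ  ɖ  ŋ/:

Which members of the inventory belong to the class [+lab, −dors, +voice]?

b, m, ɱ

Eliminate segments failing any feature: /ʎ, ʃ, ɳ, ʈ, ð, j, l, dz, tʃ, χ, c, ɡ, ɣ, ʐ, k, d, ʁ, ɖ, ŋ/ are [−labial]; /ɸ, f, p/ are [−voice]; /ɥ/ is [+dorsal]. The remaining /b, m, ɱ/ satisfy [+labial], [−dorsal], [+voice].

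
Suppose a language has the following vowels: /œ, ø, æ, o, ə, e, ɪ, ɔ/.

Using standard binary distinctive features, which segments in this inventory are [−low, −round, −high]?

First, the [−low] segments are /œ, ø, o, ə, e, ɪ, ɔ/.
Within that set, [−round] gives /ə, e, ɪ/.
Then [−high] leaves /ə, e/.

ə, e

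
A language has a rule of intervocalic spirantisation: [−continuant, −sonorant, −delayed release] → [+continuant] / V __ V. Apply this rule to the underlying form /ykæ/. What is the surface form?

[yxæ]

/k/ satisfies [−continuant, −sonorant, −delayed release] and sits in V __ V. The [+continuant] counterpart of the voiceless velar stop is /x/. Other segments in /ykæ/ either fail the structural description or are not in the environment, so the surface form is [yxæ].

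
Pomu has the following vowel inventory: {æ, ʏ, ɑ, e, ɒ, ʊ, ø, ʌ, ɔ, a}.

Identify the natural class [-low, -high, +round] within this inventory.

ø, ɔ

Checking each segment against [-low], [-high], [+round]: /ø/ (mid front rounded tense vowel), /ɔ/ (mid back rounded lax vowel) satisfy every feature; every other segment in the inventory fails at least one.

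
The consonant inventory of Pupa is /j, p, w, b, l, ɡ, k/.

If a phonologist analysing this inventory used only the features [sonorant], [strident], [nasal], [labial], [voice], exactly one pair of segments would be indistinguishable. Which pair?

l, j

/l/ (alveolar lateral approximant) and /j/ (palatal glide) are both [+sonorant], [-strident], [-nasal], [-labial], [+voice], so none of the listed features separates them. (They do differ in [lateral] and [dorsal], which are not among the given features.) Every other pair in the inventory differs on at least one listed feature.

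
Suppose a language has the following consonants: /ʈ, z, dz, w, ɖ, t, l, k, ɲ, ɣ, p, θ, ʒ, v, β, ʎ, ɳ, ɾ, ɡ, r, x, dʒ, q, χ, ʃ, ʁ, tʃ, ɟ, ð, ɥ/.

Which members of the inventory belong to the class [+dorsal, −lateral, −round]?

k, ɲ, ɣ, ɡ, x, q, χ, ʁ, ɟ

Checking each segment against [+dorsal], [−lateral], [−round]: /k/ (voiceless velar stop), /ɲ/ (palatal nasal), /ɣ/ (voiced velar fricative), /ɡ/ (voiced velar stop), /x/ (voiceless velar fricative), /q/ (voiceless uvular stop), among others, satisfy every feature; every other segment in the inventory fails at least one.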